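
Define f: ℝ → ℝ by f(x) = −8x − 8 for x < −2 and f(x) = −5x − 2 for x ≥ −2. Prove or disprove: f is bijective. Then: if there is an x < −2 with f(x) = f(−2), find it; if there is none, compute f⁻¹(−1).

-1/5

Both pieces are strictly decreasing (slopes −8 and −5), so each is injective on its own interval.
The left piece maps (−∞, −2) onto (8, ∞); the right piece maps [−2, ∞) onto (−∞, 8].
Since 8 = 8, the images partition ℝ: f is injective and surjective, hence bijective.
Because the two images are disjoint, no x < −2 has f(x) = f(−2), so we compute f⁻¹(−1): −1 lies in (−∞, 8], so solve −5x − 2 = −1: x = (−1 + 2)/(−5) = −1/5.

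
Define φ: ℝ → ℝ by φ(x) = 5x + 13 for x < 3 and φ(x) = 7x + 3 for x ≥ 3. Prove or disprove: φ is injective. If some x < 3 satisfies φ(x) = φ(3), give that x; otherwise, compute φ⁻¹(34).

Both pieces are strictly increasing (slopes 5 and 7), so each is injective on its own interval.
The left piece maps (−∞, 3) onto (−∞, 28); the right piece maps [3, ∞) onto [24, ∞).
These images overlap. In particular φ(3) = 24 (right piece), and solving 5x + 13 = 24 on the left piece gives x = 11/5 < 3.
So φ(11/5) = φ(3) with 11/5 ≠ 3, and φ is not injective. This x = 11/5 is the requested value below 3.

11/5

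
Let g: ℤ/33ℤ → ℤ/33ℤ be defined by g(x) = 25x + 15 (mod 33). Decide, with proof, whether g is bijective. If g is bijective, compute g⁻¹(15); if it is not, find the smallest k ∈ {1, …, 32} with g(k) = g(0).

0

Recall: g is injective if g(s) = g(t) implies s = t.
Suppose g(s) = g(t) in ℤ/33ℤ. Then 25s + 15 ≡ 25t + 15 (mod 33), hence 25(s − t) ≡ 0 (mod 33).
Since gcd(25, 33) = 1, 25 is invertible modulo 33, therefore s − t ≡ 0 (mod 33), i.e. s = t.
We now compute 25⁻¹ mod 33 explicitly. Euclid's algorithm: 33 = 1·25 + 8, 25 = 3·8 + 1; back-substituting gives 1 = 4·25 − 3·33, so 25⁻¹ ≡ 4 (mod 33).
Then y ↦ 4(y − 15) is a two-sided inverse to g, so every y ∈ ℤ/33ℤ has a preimage.
Therefore g is bijective.
Since g is bijective, we compute g⁻¹(15): solve 25x + 15 ≡ 15 (mod 33), i.e. 25x ≡ 0 (mod 33).
Multiplying by 25⁻¹ = 4 gives x ≡ 4·0 = 0 ≡ 0 (mod 33).
Check: g(0) = 25·0 + 15 = 15 ≡ 15 (mod 33).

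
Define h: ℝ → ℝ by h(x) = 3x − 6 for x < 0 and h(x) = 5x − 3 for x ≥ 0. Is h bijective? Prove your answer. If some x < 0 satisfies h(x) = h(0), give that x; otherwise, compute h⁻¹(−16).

-10/3

Both pieces are strictly increasing (slopes 3 and 5), so each is injective on its own interval.
The left piece maps (−∞, 0) onto (−∞, −6); the right piece maps [0, ∞) onto [−3, ∞).
The images leave a gap (−6 has no preimage), so h is not surjective, hence not bijective.
Because the two images are disjoint, no x < 0 has h(x) = h(0), so we compute h⁻¹(−16): −16 lies in (−∞, −6), so solve 3x − 6 = −16: x = (−16 + 6)/3 = −10/3.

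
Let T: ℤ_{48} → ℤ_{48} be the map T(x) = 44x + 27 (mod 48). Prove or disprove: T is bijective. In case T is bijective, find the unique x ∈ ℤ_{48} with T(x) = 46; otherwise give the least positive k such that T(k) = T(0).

We have gcd(44, 48) = 4 > 1. Taking s = 0 and t = 12: T(0) = 27 and T(12) = 44·12 + 27 = 555 ≡ 27 (mod 48).
So T(0) = T(12) while 0 ≠ 12, hence T is not injective, hence not bijective.
Since T is not bijective, we find the least positive k with T(k) = T(0): this means 44k ≡ 0 (mod 48), i.e. 48 ∣ 44k. Since gcd(44, 48) = 4, dividing through by 4 this holds exactly when 12 ∣ 11k, and as gcd(11, 12) = 1, exactly when 12 ∣ k.
The smallest positive such k is 12.

12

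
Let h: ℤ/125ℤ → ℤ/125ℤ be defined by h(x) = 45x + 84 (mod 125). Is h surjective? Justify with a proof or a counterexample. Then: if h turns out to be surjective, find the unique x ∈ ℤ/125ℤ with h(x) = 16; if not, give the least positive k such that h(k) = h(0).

25

By definition, h is surjective if every y in the codomain equals h(x) for some x in the domain.
Since gcd(45, 125) = 5, we have 45x ≡ 0 (mod 5) for all x, so h(x) ≡ 4 (mod 5).
But 0 ≢ 4 (mod 5), so 0 ∈ ℤ/125ℤ has no preimage. Hence h is not surjective.
Since h is not surjective, we find the least positive k with h(k) = h(0): this means 45k ≡ 0 (mod 125), i.e. 125 ∣ 45k. Since gcd(45, 125) = 5, dividing through by 5 this holds exactly when 25 ∣ 9k, and as gcd(9, 25) = 1, exactly when 25 ∣ k.
The smallest positive such k is 25.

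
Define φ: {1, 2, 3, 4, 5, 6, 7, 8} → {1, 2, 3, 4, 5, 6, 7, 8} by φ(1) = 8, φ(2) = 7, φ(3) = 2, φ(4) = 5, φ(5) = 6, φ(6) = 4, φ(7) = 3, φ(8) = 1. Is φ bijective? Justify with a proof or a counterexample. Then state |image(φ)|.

8

The values 8, 7, 2, 5, 6, 4, 3, 1 are a permutation of {1, 2, 3, 4, 5, 6, 7, 8}: each element appears exactly once.
So φ is injective and surjective, hence bijective.
The image of φ is {1, 2, 3, 4, 5, 6, 7, 8}, which has 8 elements.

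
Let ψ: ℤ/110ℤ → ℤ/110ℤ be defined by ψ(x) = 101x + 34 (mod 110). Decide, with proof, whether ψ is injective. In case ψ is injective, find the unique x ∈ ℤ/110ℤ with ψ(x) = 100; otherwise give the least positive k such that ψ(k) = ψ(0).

Suppose ψ(s) = ψ(t) in ℤ/110ℤ. Then 101s + 34 ≡ 101t + 34 (mod 110), so 101(s − t) ≡ 0 (mod 110).
Since gcd(101, 110) = 1, 101 is invertible modulo 110, therefore s − t ≡ 0 (mod 110), i.e. s = t.
Therefore ψ is injective.
We now compute 101⁻¹ mod 110 explicitly. Euclid's algorithm: 110 = 1·101 + 9, 101 = 11·9 + 2, 9 = 4·2 + 1; back-substituting gives 1 = 61·101 − 56·110, so 101⁻¹ ≡ 61 (mod 110).
Since ψ is injective, we compute ψ⁻¹(100): solve 101x + 34 ≡ 100 (mod 110), i.e. 101x ≡ 66 (mod 110).
Multiplying by 101⁻¹ = 61 gives x ≡ 61·66 = 4026 = 36·110 + 66 ≡ 66 (mod 110).
Check: ψ(66) = 101·66 + 34 = 6700 = 60·110 + 100 ≡ 100 (mod 110).

66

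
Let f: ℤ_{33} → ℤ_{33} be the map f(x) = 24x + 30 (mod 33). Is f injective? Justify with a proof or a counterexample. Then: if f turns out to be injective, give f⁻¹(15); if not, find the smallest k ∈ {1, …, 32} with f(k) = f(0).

By definition, injectivity means: for all s, t in the domain, f(s) = f(t) implies s = t.
We have gcd(24, 33) = 3 > 1. Taking s = 0 and t = 11: f(0) = 30 and f(11) = 24·11 + 30 = 294 ≡ 30 (mod 33).
So f(0) = f(11) while 0 ≠ 11, so f is not injective.
Since f is not injective, we find the least positive k with f(k) = f(0): this means 24k ≡ 0 (mod 33), i.e. 33 ∣ 24k. Since gcd(24, 33) = 3, dividing through by 3 this holds exactly when 11 ∣ 8k, and as gcd(8, 11) = 1, exactly when 11 ∣ k.
The smallest positive such k is 11.

11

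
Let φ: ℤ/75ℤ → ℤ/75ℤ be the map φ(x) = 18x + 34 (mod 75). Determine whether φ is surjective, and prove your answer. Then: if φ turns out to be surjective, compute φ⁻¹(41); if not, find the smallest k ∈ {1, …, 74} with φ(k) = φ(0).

25

Since gcd(18, 75) = 3, we have 18x ≡ 0 (mod 3) for all x, so φ(x) ≡ 1 (mod 3).
But 0 ≢ 1 (mod 3), so 0 ∈ ℤ/75ℤ has no preimage. Thus φ is not surjective.
Since φ is not surjective, we find the least positive k with φ(k) = φ(0): this means 18k ≡ 0 (mod 75), i.e. 75 ∣ 18k. Since gcd(18, 75) = 3, dividing through by 3 this holds exactly when 25 ∣ 6k, and as gcd(6, 25) = 1, exactly when 25 ∣ k.
The smallest positive such k is 25.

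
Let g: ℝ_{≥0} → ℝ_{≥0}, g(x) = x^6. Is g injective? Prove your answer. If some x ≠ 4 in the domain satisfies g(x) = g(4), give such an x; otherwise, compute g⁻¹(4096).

4

On ℝ_{≥0}, x ↦ x^6 is strictly increasing, so g(x_1) = g(x_2) forces x_1 = x_2. Thus g is injective.
Since x ↦ x^6 is strictly increasing on ℝ_{≥0}, it is injective there, so no x ≠ 4 in the domain has g(x) = g(4). We therefore compute g⁻¹(4096) = 4096^{1/6} = 4 (indeed 4^6 = 4096).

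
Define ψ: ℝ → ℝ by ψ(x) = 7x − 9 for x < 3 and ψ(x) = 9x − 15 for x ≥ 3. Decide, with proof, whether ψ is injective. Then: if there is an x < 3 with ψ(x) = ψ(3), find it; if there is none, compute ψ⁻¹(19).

Both pieces are strictly increasing (slopes 7 and 9), so each is injective on its own interval.
The left piece maps (−∞, 3) onto (−∞, 12); the right piece maps [3, ∞) onto [12, ∞).
These images are disjoint, so no value is attained by both pieces. So ψ is injective.
Because the two images are disjoint, no x < 3 has ψ(x) = ψ(3), so we compute ψ⁻¹(19): 19 lies in [12, ∞), so solve 9x − 15 = 19: x = (19 + 15)/9 = 34/9.

34/9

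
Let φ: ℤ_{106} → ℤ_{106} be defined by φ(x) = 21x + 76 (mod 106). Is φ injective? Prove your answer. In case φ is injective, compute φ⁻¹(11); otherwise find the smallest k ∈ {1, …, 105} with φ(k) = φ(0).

Suppose φ(u) = φ(v) in ℤ_{106}. Then 21u + 76 ≡ 21v + 76 (mod 106), so 21(u − v) ≡ 0 (mod 106).
Since gcd(21, 106) = 1, 21 is invertible modulo 106, so u − v ≡ 0 (mod 106), i.e. u = v.
Hence φ is injective.
We now compute 21⁻¹ mod 106 explicitly. Euclid's algorithm: 106 = 5·21 + 1; back-substituting gives 1 = 101·21 − 20·106, so 21⁻¹ ≡ 101 (mod 106).
Since φ is injective, we find φ⁻¹(11): we need 21x ≡ 11 − 76 ≡ 41 (mod 106). Using 21⁻¹ = 101: x ≡ 101·41 = 4141 = 39·106 + 7, so x = 7.
Check: φ(7) = 21·7 + 76 = 223 = 2·106 + 11 ≡ 11 (mod 106).

7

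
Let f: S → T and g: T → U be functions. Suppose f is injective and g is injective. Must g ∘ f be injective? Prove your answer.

Suppose (g ∘ f)(s) = (g ∘ f)(t), i.e. g(f(s)) = g(f(t)).
Since g is injective, f(s) = f(t). Since f is injective, s = t. Thus g ∘ f is injective.

injective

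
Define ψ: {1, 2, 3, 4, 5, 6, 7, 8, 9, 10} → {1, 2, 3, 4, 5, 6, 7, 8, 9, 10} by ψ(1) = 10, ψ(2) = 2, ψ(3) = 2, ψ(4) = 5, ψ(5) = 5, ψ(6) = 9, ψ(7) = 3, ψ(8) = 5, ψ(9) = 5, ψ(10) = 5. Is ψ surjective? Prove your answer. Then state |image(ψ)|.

No element maps to 1, so ψ is not surjective.
The image of ψ is {2, 3, 5, 9, 10}, which has 5 elements.

5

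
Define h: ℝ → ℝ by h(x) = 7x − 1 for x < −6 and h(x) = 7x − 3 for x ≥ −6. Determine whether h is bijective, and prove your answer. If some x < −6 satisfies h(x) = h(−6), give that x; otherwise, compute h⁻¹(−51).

-44/7

Both pieces are strictly increasing (slopes 7 and 7), so each is injective on its own interval.
The left piece maps (−∞, −6) onto (−∞, −43); the right piece maps [−6, ∞) onto [−45, ∞).
These images overlap. In particular h(−6) = −45 (right piece), and solving 7x − 1 = −45 on the left piece gives x = −44/7 < −6.
So h(−44/7) = h(−6) with −44/7 ≠ −6, and h is not injective, hence not bijective. This x = −44/7 is the requested value below −6.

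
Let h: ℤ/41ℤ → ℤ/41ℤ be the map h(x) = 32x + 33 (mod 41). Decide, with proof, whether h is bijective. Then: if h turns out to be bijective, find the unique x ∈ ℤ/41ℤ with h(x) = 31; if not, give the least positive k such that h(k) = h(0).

Recall: h is injective when h(a) = h(b) forces a = b.
Suppose h(a) = h(b) in ℤ/41ℤ. Then 32a + 33 ≡ 32b + 33 (mod 41), so 32(a − b) ≡ 0 (mod 41).
Since gcd(32, 41) = 1, 32 is invertible modulo 41, thus a − b ≡ 0 (mod 41), i.e. a = b.
We now compute 32⁻¹ mod 41 explicitly. Euclid's algorithm: 41 = 1·32 + 9, 32 = 3·9 + 5, 9 = 1·5 + 4, 5 = 1·4 + 1; back-substituting gives 1 = 9·32 − 7·41, so 32⁻¹ ≡ 9 (mod 41).
For any y ∈ ℤ/41ℤ, x = 9(y − 33) mod 41 satisfies h(x) = 32·9(y − 33) + 33 ≡ y (since 32·9 ≡ 1 mod 41). So every y has a preimage.
Therefore h is bijective.
Since h is bijective, we find h⁻¹(31): we need 32x ≡ 31 − 33 ≡ 39 (mod 41). Using 32⁻¹ = 9: x ≡ 9·39 = 351 = 8·41 + 23, so x = 23.
Check: h(23) = 32·23 + 33 = 769 = 18·41 + 31 ≡ 31 (mod 41).

23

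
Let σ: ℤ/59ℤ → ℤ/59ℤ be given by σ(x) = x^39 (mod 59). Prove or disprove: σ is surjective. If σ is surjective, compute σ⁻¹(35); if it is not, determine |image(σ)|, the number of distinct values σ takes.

41

Since 59 is prime, the nonzero elements of ℤ/59ℤ form a cyclic group of order 58.
As gcd(39, 58) = 1, raising to the 39th power is a bijection on this group: if a^39 ≡ b^39 then (ab^{−1})^39 = 1, and the only element of order dividing gcd(39, 58) = 1 is 1, so a = b.
With σ(0) = 0 this makes σ injective on all of ℤ/59ℤ, hence bijective (finite equal-size domain and codomain). In particular σ is surjective.
Since σ is surjective, we find the preimage of 35. The inverse of x ↦ x^39 on (ℤ/59ℤ)^× is x ↦ x^3, because 39·3 = 117 = 2·58 + 1 ≡ 1 (mod 58) and x^{58} = 1 for x ≠ 0 (Fermat). So σ⁻¹(35) = 35^3 mod 59.
Repeated squaring mod 59: 35^1 ≡ 35, 35^2 ≡ 35² = 1225 ≡ 45. Since 3 = 2 + 1, 35^3 ≡ 45·35: 45·35 = 1575 ≡ 41. So 35^3 ≡ 41 (mod 59).
Hence σ⁻¹(35) = 41.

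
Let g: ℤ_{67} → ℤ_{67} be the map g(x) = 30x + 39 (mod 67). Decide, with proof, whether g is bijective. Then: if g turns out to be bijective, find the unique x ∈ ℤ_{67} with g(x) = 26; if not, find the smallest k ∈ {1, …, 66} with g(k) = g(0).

Suppose g(u) = g(v) in ℤ_{67}. Then 30u + 39 ≡ 30v + 39 (mod 67), hence 30(u − v) ≡ 0 (mod 67).
Since gcd(30, 67) = 1, 30 is invertible modulo 67, thus u − v ≡ 0 (mod 67), i.e. u = v.
We now compute 30⁻¹ mod 67 explicitly. Euclid's algorithm: 67 = 2·30 + 7, 30 = 4·7 + 2, 7 = 3·2 + 1; back-substituting gives 1 = 38·30 − 17·67, so 30⁻¹ ≡ 38 (mod 67).
For any y ∈ ℤ_{67}, x = 38(y − 39) mod 67 satisfies g(x) = 30·38(y − 39) + 39 ≡ y (since 30·38 ≡ 1 mod 67). So every y has a preimage.
Thus g is bijective.
Since g is bijective, we compute g⁻¹(26): solve 30x + 39 ≡ 26 (mod 67), i.e. 30x ≡ 54 (mod 67).
Multiplying by 30⁻¹ = 38 gives x ≡ 38·54 = 2052 = 30·67 + 42 ≡ 42 (mod 67).
Check: g(42) = 30·42 + 39 = 1299 = 19·67 + 26 ≡ 26 (mod 67).

42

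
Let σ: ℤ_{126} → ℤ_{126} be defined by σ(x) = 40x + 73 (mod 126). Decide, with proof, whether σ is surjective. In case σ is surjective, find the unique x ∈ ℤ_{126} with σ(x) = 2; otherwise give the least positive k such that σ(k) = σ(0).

Recall: σ is surjective if every y in the codomain equals σ(x) for some x in the domain.
Since gcd(40, 126) = 2, we have 40x ≡ 0 (mod 2) for all x, so σ(x) ≡ 1 (mod 2).
But 0 ≢ 1 (mod 2), so 0 ∈ ℤ_{126} has no preimage. Hence σ is not surjective.
Since σ is not surjective, we find the least positive k with σ(k) = σ(0): this means 40k ≡ 0 (mod 126), i.e. 126 ∣ 40k. Since gcd(40, 126) = 2, dividing through by 2 this holds exactly when 63 ∣ 20k, and as gcd(20, 63) = 1, exactly when 63 ∣ k.
The smallest positive such k is 63.

63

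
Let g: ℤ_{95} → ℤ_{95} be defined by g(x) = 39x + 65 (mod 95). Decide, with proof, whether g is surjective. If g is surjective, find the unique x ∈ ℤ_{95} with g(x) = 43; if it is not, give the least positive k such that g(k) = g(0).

Recall that surjectivity means every element of the codomain has a preimage under g.
Since gcd(39, 95) = 1, 39 is invertible modulo 95. Euclid's algorithm: 95 = 2·39 + 17, 39 = 2·17 + 5, 17 = 3·5 + 2, 5 = 2·2 + 1; back-substituting gives 1 = 39·39 − 16·95, so 39⁻¹ ≡ 39 (mod 95).
For any y ∈ ℤ_{95}, x = 39(y − 65) mod 95 satisfies g(x) = 39·39(y − 65) + 65 ≡ y (since 39·39 ≡ 1 mod 95). So every y has a preimage.
Therefore g is surjective.
Since g is surjective, we find g⁻¹(43): we need 39x ≡ 43 − 65 ≡ 73 (mod 95). Using 39⁻¹ = 39: x ≡ 39·73 = 2847 = 29·95 + 92, so x = 92.
Check: g(92) = 39·92 + 65 = 3653 = 38·95 + 43 ≡ 43 (mod 95).

92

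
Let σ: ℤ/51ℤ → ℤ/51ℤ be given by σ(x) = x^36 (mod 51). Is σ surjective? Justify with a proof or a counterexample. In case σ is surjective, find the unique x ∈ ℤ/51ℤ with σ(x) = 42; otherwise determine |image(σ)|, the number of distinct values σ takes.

σ(1) = 1^36 = 1.
σ(4): Repeated squaring mod 51: 4^1 ≡ 4, 4^2 ≡ 4² = 16, 4^4 ≡ 16² = 256 ≡ 1, 4^8 ≡ 1² = 1, 4^16 ≡ 1² = 1, 4^32 ≡ 1² = 1. Since 36 = 32 + 4, 4^36 ≡ 1·1: 1·1 = 1. So 4^36 ≡ 1 (mod 51).
So σ(1) = σ(4) = 1 while 1 ≠ 4, so σ is not injective.
A non-injective map from the 51-element set ℤ/51ℤ to itself takes at most 50 distinct values, so it cannot be surjective. So σ is not surjective.
Since σ is not surjective, we determine |image(σ)|. Computing x^36 mod 51 for each x (by repeated squaring, reducing mod 51 at every step), the values σ(0), σ(1), …, σ(50) are: 0, 1, 16, 30, 1, 13, 21, 4, 16, 33, 4, 4, 30, 1, 13, 33, 1, 34, 18, 16, 13, 18, 13, 4, 21, 16, 16, 21, 4, 13, 18, 13, 16, 18, 34, 1, 33, 13, 1, 30, 4, 4, 33, 16, 4, 21, 13, 1, 30, 16, 1.
The distinct values are {0, 1, 4, 13, 16, 18, 21, 30, 33, 34}; there are 10 of them.

10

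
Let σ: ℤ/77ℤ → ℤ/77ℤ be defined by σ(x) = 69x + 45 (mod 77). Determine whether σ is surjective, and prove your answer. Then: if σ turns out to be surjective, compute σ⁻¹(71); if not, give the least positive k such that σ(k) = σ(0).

Since gcd(69, 77) = 1, 69 is invertible modulo 77. Euclid's algorithm: 77 = 1·69 + 8, 69 = 8·8 + 5, 8 = 1·5 + 3, 5 = 1·3 + 2, 3 = 1·2 + 1; back-substituting gives 1 = 48·69 − 43·77, so 69⁻¹ ≡ 48 (mod 77).
Then y ↦ 48(y − 45) is a two-sided inverse to σ, so every y ∈ ℤ/77ℤ has a preimage.
Therefore σ is surjective.
Since σ is surjective, we find σ⁻¹(71): we need 69x ≡ 71 − 45 ≡ 26 (mod 77). Using 69⁻¹ = 48: x ≡ 48·26 = 1248 = 16·77 + 16, so x = 16.
Check: σ(16) = 69·16 + 45 = 1149 = 14·77 + 71 ≡ 71 (mod 77).

16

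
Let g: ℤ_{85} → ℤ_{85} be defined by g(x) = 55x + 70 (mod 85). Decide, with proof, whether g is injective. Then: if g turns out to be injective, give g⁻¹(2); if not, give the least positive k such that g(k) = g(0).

17

Recall: injectivity means: for all u, v in the domain, g(u) = g(v) implies u = v.
We have gcd(55, 85) = 5 > 1. Taking u = 0 and v = 17: g(0) = 70 and g(17) = 55·17 + 70 = 1005 ≡ 70 (mod 85).
So g(0) = g(17) while 0 ≠ 17, thus g is not injective.
Since g is not injective, we find the least positive k with g(k) = g(0): this means 55k ≡ 0 (mod 85), i.e. 85 ∣ 55k. Since gcd(55, 85) = 5, dividing through by 5 this holds exactly when 17 ∣ 11k, and as gcd(11, 17) = 1, exactly when 17 ∣ k.
The smallest positive such k is 17.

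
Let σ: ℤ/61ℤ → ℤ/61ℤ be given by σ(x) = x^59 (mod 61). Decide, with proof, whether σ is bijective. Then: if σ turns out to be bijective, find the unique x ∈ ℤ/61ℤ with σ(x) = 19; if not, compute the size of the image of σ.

Since 61 is prime, the nonzero elements of ℤ/61ℤ form a cyclic group of order 60.
As gcd(59, 60) = 1, raising to the 59th power is a bijection on this group: if a^59 ≡ b^59 then (ab^{−1})^59 = 1, and the only element of order dividing gcd(59, 60) = 1 is 1, so a = b.
With σ(0) = 0 this makes σ injective on all of ℤ/61ℤ, hence bijective (finite equal-size domain and codomain). In particular σ is bijective.
Since σ is bijective, we find the preimage of 19. The inverse of x ↦ x^59 on (ℤ/61ℤ)^× is x ↦ x^59, because 59·59 = 3481 = 58·60 + 1 ≡ 1 (mod 60) and x^{60} = 1 for x ≠ 0 (Fermat). So σ⁻¹(19) = 19^59 mod 61.
Repeated squaring mod 61: 19^1 ≡ 19, 19^2 ≡ 19² = 361 ≡ 56, 19^4 ≡ 56² = 3136 ≡ 25, 19^8 ≡ 25² = 625 ≡ 15, 19^16 ≡ 15² = 225 ≡ 42, 19^32 ≡ 42² = 1764 ≡ 56. Since 59 = 32 + 16 + 8 + 2 + 1, 19^59 ≡ 56·42·15·56·19: 56·42 = 2352 ≡ 34, then 34·15 = 510 ≡ 22, then 22·56 = 1232 ≡ 12, then 12·19 = 228 ≡ 45. So 19^59 ≡ 45 (mod 61).
Hence σ⁻¹(19) = 45.

45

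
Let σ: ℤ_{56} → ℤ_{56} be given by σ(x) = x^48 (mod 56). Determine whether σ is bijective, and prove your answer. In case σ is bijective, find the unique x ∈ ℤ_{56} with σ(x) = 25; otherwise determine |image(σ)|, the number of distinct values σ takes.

4

σ(1) = 1^48 = 1.
σ(3): Repeated squaring mod 56: 3^1 ≡ 3, 3^2 ≡ 3² = 9, 3^4 ≡ 9² = 81 ≡ 25, 3^8 ≡ 25² = 625 ≡ 9, 3^16 ≡ 9² = 81 ≡ 25, 3^32 ≡ 25² = 625 ≡ 9. Since 48 = 32 + 16, 3^48 ≡ 9·25: 9·25 = 225 ≡ 1. So 3^48 ≡ 1 (mod 56).
So σ(1) = σ(3) = 1 while 1 ≠ 3, so σ is not injective, hence not bijective.
Since σ is not bijective, we determine |image(σ)|. Computing x^48 mod 56 for each x (by repeated squaring, reducing mod 56 at every step), the values σ(0), σ(1), …, σ(55) are: 0, 1, 8, 1, 8, 1, 8, 49, 8, 1, 8, 1, 8, 1, 0, 1, 8, 1, 8, 1, 8, 49, 8, 1, 8, 1, 8, 1, 0, 1, 8, 1, 8, 1, 8, 49, 8, 1, 8, 1, 8, 1, 0, 1, 8, 1, 8, 1, 8, 49, 8, 1, 8, 1, 8, 1.
The distinct values are {0, 1, 8, 49}; there are 4 of them.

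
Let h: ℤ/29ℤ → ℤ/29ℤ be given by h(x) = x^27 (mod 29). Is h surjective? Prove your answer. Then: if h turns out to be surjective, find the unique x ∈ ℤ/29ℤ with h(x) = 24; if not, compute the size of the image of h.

Since 29 is prime, the nonzero elements of ℤ/29ℤ form a cyclic group of order 28.
As gcd(27, 28) = 1, raising to the 27th power is a bijection on this group: if u^27 ≡ v^27 then (uv^{−1})^27 = 1, and the only element of order dividing gcd(27, 28) = 1 is 1, so u = v.
With h(0) = 0 this makes h injective on all of ℤ/29ℤ, hence bijective (finite equal-size domain and codomain). In particular h is surjective.
Since h is surjective, we find the preimage of 24. The inverse of x ↦ x^27 on (ℤ/29ℤ)^× is x ↦ x^27, because 27·27 = 729 = 26·28 + 1 ≡ 1 (mod 28) and x^{28} = 1 for x ≠ 0 (Fermat). So h⁻¹(24) = 24^27 mod 29.
Repeated squaring mod 29: 24^1 ≡ 24, 24^2 ≡ 24² = 576 ≡ 25, 24^4 ≡ 25² = 625 ≡ 16, 24^8 ≡ 16² = 256 ≡ 24, 24^16 ≡ 24² = 576 ≡ 25. Since 27 = 16 + 8 + 2 + 1, 24^27 ≡ 25·24·25·24: 25·24 = 600 ≡ 20, then 20·25 = 500 ≡ 7, then 7·24 = 168 ≡ 23. So 24^27 ≡ 23 (mod 29).
Hence h⁻¹(24) = 23.

23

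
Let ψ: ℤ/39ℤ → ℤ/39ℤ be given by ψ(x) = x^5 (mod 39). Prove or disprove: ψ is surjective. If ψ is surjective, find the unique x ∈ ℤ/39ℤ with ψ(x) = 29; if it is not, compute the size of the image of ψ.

Computing x^5 mod 39 for each x (by repeated squaring, reducing mod 39 at every step), the values ψ(0), ψ(1), …, ψ(38) are: 0, 1, 32, 9, 10, 5, 15, 37, 8, 3, 4, 20, 12, 13, 14, 6, 22, 23, 18, 28, 11, 21, 16, 17, 33, 25, 26, 27, 19, 35, 36, 31, 2, 24, 34, 29, 30, 7, 38.
Every element of ℤ/39ℤ appears exactly once in this list, so ψ is a bijection, and in particular surjective.
Since ψ is surjective, we read off the preimage of 29 from the same table: ψ(35) = 29, so ψ⁻¹(29) = 35.

35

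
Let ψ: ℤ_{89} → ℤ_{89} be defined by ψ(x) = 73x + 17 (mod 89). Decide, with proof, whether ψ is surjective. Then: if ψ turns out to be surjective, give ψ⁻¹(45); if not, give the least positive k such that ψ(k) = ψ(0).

Since gcd(73, 89) = 1, 73 is invertible modulo 89. Euclid's algorithm: 89 = 1·73 + 16, 73 = 4·16 + 9, 16 = 1·9 + 7, 9 = 1·7 + 2, 7 = 3·2 + 1; back-substituting gives 1 = 50·73 − 41·89, so 73⁻¹ ≡ 50 (mod 89).
For any y ∈ ℤ_{89}, x = 50(y − 17) mod 89 satisfies ψ(x) = 73·50(y − 17) + 17 ≡ y (since 73·50 ≡ 1 mod 89). So every y has a preimage.
Therefore ψ is surjective.
Since ψ is surjective, we compute ψ⁻¹(45): solve 73x + 17 ≡ 45 (mod 89), i.e. 73x ≡ 28 (mod 89).
Multiplying by 73⁻¹ = 50 gives x ≡ 50·28 = 1400 = 15·89 + 65 ≡ 65 (mod 89).
Check: ψ(65) = 73·65 + 17 = 4762 = 53·89 + 45 ≡ 45 (mod 89).

65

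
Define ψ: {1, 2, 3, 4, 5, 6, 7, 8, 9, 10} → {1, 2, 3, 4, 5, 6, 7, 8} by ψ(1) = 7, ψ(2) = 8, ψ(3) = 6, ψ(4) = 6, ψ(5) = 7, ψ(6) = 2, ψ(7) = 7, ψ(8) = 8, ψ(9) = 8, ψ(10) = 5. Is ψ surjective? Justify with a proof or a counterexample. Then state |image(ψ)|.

No element maps to 1, so ψ is not surjective.
The image of ψ is {2, 5, 6, 7, 8}, which has 5 elements.

5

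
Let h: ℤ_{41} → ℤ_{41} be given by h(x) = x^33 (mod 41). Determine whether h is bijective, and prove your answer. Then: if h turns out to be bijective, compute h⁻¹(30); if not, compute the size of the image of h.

13

Since 41 is prime, the nonzero elements of ℤ_{41} form a cyclic group of order 40.
As gcd(33, 40) = 1, raising to the 33rd power is a bijection on this group: if x_1^33 ≡ x_2^33 then (x_1x_2^{−1})^33 = 1, and the only element of order dividing gcd(33, 40) = 1 is 1, so x_1 = x_2.
With h(0) = 0 this makes h injective on all of ℤ_{41}, hence bijective (finite equal-size domain and codomain). In particular h is bijective.
Since h is bijective, we find the preimage of 30. The inverse of x ↦ x^33 on (ℤ_{41})^× is x ↦ x^17, because 33·17 = 561 = 14·40 + 1 ≡ 1 (mod 40) and x^{40} = 1 for x ≠ 0 (Fermat). So h⁻¹(30) = 30^17 mod 41.
Repeated squaring mod 41: 30^1 ≡ 30, 30^2 ≡ 30² = 900 ≡ 39, 30^4 ≡ 39² = 1521 ≡ 4, 30^8 ≡ 4² = 16, 30^16 ≡ 16² = 256 ≡ 10. Since 17 = 16 + 1, 30^17 ≡ 10·30: 10·30 = 300 ≡ 13. So 30^17 ≡ 13 (mod 41).
Hence h⁻¹(30) = 13.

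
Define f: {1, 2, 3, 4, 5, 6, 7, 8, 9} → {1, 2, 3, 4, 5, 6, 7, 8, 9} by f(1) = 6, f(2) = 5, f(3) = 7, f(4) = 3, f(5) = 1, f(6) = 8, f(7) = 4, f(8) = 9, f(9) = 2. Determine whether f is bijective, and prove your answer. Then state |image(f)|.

The values 6, 5, 7, 3, 1, 8, 4, 9, 2 are a permutation of {1, 2, 3, 4, 5, 6, 7, 8, 9}: each element appears exactly once.
So f is injective and surjective, hence bijective.
The image of f is {1, 2, 3, 4, 5, 6, 7, 8, 9}, which has 9 elements.

9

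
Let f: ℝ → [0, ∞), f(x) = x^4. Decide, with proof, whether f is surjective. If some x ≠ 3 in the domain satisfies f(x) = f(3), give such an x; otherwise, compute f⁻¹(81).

For any y ∈ [0, ∞), x = y^{1/4} ∈ ℝ satisfies x^4 = y, so f is surjective.
For the follow-up, such an x exists: taking x = −3 ∈ ℝ gives f(−3) = 81 = f(3) with −3 ≠ 3.

-3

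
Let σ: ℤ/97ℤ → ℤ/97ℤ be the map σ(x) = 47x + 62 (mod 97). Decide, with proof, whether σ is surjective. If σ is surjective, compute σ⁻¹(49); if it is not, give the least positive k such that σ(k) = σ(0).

41

Since gcd(47, 97) = 1, 47 is invertible modulo 97. Euclid's algorithm: 97 = 2·47 + 3, 47 = 15·3 + 2, 3 = 1·2 + 1; back-substituting gives 1 = 64·47 − 31·97, so 47⁻¹ ≡ 64 (mod 97).
Then y ↦ 64(y − 62) is a two-sided inverse to σ, so every y ∈ ℤ/97ℤ has a preimage.
So σ is surjective.
Since σ is surjective, we compute σ⁻¹(49): solve 47x + 62 ≡ 49 (mod 97), i.e. 47x ≡ 84 (mod 97).
Multiplying by 47⁻¹ = 64 gives x ≡ 64·84 = 5376 = 55·97 + 41 ≡ 41 (mod 97).
Check: σ(41) = 47·41 + 62 = 1989 = 20·97 + 49 ≡ 49 (mod 97).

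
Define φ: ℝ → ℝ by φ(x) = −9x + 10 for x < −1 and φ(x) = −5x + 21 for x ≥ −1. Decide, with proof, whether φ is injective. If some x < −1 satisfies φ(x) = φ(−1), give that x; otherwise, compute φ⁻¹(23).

Both pieces are strictly decreasing (slopes −9 and −5), so each is injective on its own interval.
The left piece maps (−∞, −1) onto (19, ∞); the right piece maps [−1, ∞) onto (−∞, 26].
These images overlap. In particular φ(−1) = 26 (right piece), and solving −9x + 10 = 26 on the left piece gives x = −16/9 < −1.
So φ(−16/9) = φ(−1) with −16/9 ≠ −1, and φ is not injective. This x = −16/9 is the requested value below −1.

-16/9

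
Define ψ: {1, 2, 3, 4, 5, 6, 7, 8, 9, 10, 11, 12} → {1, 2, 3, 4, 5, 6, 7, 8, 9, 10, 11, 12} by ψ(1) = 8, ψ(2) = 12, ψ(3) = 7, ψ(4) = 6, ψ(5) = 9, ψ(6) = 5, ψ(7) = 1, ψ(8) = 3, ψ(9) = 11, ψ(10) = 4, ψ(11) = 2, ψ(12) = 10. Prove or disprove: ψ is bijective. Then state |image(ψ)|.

12

The values 8, 12, 7, 6, 9, 5, 1, 3, 11, 4, 2, 10 are a permutation of {1, 2, 3, 4, 5, 6, 7, 8, 9, 10, 11, 12}: each element appears exactly once.
So ψ is injective and surjective, hence bijective.
The image of ψ is {1, 2, 3, 4, 5, 6, 7, 8, 9, 10, 11, 12}, which has 12 elements.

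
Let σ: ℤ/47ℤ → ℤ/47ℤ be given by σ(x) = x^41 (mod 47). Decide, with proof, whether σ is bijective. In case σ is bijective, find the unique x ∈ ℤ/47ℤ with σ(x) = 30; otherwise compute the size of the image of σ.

26

Since 47 is prime, the nonzero elements of ℤ/47ℤ form a cyclic group of order 46.
As gcd(41, 46) = 1, raising to the 41st power is a bijection on this group: if u^41 ≡ v^41 then (uv^{−1})^41 = 1, and the only element of order dividing gcd(41, 46) = 1 is 1, so u = v.
With σ(0) = 0 this makes σ injective on all of ℤ/47ℤ, hence bijective (finite equal-size domain and codomain). In particular σ is bijective.
Since σ is bijective, we find the preimage of 30. The inverse of x ↦ x^41 on (ℤ/47ℤ)^× is x ↦ x^9, because 41·9 = 369 = 8·46 + 1 ≡ 1 (mod 46) and x^{46} = 1 for x ≠ 0 (Fermat). So σ⁻¹(30) = 30^9 mod 47.
Repeated squaring mod 47: 30^1 ≡ 30, 30^2 ≡ 30² = 900 ≡ 7, 30^4 ≡ 7² = 49 ≡ 2, 30^8 ≡ 2² = 4. Since 9 = 8 + 1, 30^9 ≡ 4·30: 4·30 = 120 ≡ 26. So 30^9 ≡ 26 (mod 47).
Hence σ⁻¹(30) = 26.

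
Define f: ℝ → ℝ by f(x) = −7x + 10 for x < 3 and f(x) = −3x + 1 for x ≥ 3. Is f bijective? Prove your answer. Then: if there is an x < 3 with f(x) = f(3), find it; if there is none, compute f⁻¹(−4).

Both pieces are strictly decreasing (slopes −7 and −3), so each is injective on its own interval.
The left piece maps (−∞, 3) onto (−11, ∞); the right piece maps [3, ∞) onto (−∞, −8].
These images overlap. In particular f(3) = −8 (right piece), and solving −7x + 10 = −8 on the left piece gives x = 18/7 < 3.
So f(18/7) = f(3) with 18/7 ≠ 3, and f is not injective, hence not bijective. This x = 18/7 is the requested value below 3.

18/7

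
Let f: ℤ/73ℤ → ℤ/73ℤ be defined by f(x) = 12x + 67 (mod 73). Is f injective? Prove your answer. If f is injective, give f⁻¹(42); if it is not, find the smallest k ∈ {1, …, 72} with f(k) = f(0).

If f(u) = f(v), then 12u ≡ 12v (mod 73). Because gcd(12, 73) = 1, we may cancel 12 to get u ≡ v (mod 73).
So f is injective.
We now compute 12⁻¹ mod 73 explicitly. Euclid's algorithm: 73 = 6·12 + 1; back-substituting gives 1 = 67·12 − 11·73, so 12⁻¹ ≡ 67 (mod 73).
Since f is injective, we compute f⁻¹(42): solve 12x + 67 ≡ 42 (mod 73), i.e. 12x ≡ 48 (mod 73).
Multiplying by 12⁻¹ = 67 gives x ≡ 67·48 = 3216 = 44·73 + 4 ≡ 4 (mod 73).
Check: f(4) = 12·4 + 67 = 115 = 1·73 + 42 ≡ 42 (mod 73).

4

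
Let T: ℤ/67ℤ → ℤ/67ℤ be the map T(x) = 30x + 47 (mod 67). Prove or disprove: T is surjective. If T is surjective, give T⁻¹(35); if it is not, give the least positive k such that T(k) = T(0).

13

Recall: surjectivity means every element of the codomain has a preimage under T.
Since gcd(30, 67) = 1, 30 is invertible modulo 67. Euclid's algorithm: 67 = 2·30 + 7, 30 = 4·7 + 2, 7 = 3·2 + 1; back-substituting gives 1 = 38·30 − 17·67, so 30⁻¹ ≡ 38 (mod 67).
Then y ↦ 38(y − 47) is a two-sided inverse to T, so every y ∈ ℤ/67ℤ has a preimage.
Hence T is surjective.
Since T is surjective, we compute T⁻¹(35): solve 30x + 47 ≡ 35 (mod 67), i.e. 30x ≡ 55 (mod 67).
Multiplying by 30⁻¹ = 38 gives x ≡ 38·55 = 2090 = 31·67 + 13 ≡ 13 (mod 67).
Check: T(13) = 30·13 + 47 = 437 = 6·67 + 35 ≡ 35 (mod 67).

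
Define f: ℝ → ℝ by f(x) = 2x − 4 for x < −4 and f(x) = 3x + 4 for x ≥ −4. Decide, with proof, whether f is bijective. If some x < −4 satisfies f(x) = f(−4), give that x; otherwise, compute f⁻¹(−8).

Both pieces are strictly increasing (slopes 2 and 3), so each is injective on its own interval.
The left piece maps (−∞, −4) onto (−∞, −12); the right piece maps [−4, ∞) onto [−8, ∞).
The images leave a gap (−12 has no preimage), so f is not surjective, hence not bijective.
Because the two images are disjoint, no x < −4 has f(x) = f(−4), so we compute f⁻¹(−8): −8 lies in [−8, ∞), so solve 3x + 4 = −8: x = (−8 − 4)/3 = −4.

-4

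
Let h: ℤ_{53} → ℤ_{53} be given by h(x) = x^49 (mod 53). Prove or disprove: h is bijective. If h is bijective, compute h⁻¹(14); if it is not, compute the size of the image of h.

5

Since 53 is prime, the nonzero elements of ℤ_{53} form a cyclic group of order 52.
As gcd(49, 52) = 1, raising to the 49th power is a bijection on this group: if a^49 ≡ b^49 then (ab^{−1})^49 = 1, and the only element of order dividing gcd(49, 52) = 1 is 1, so a = b.
With h(0) = 0 this makes h injective on all of ℤ_{53}, hence bijective (finite equal-size domain and codomain). In particular h is bijective.
Since h is bijective, we find the preimage of 14. The inverse of x ↦ x^49 on (ℤ_{53})^× is x ↦ x^17, because 49·17 = 833 = 16·52 + 1 ≡ 1 (mod 52) and x^{52} = 1 for x ≠ 0 (Fermat). So h⁻¹(14) = 14^17 mod 53.
Repeated squaring mod 53: 14^1 ≡ 14, 14^2 ≡ 14² = 196 ≡ 37, 14^4 ≡ 37² = 1369 ≡ 44, 14^8 ≡ 44² = 1936 ≡ 28, 14^16 ≡ 28² = 784 ≡ 42. Since 17 = 16 + 1, 14^17 ≡ 42·14: 42·14 = 588 ≡ 5. So 14^17 ≡ 5 (mod 53).
Hence h⁻¹(14) = 5.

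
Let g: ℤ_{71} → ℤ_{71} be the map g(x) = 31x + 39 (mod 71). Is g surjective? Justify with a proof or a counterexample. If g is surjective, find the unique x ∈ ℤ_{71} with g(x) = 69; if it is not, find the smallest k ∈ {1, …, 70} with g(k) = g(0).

17

Since gcd(31, 71) = 1, 31 is invertible modulo 71. Euclid's algorithm: 71 = 2·31 + 9, 31 = 3·9 + 4, 9 = 2·4 + 1; back-substituting gives 1 = 55·31 − 24·71, so 31⁻¹ ≡ 55 (mod 71).
For any y ∈ ℤ_{71}, x = 55(y − 39) mod 71 satisfies g(x) = 31·55(y − 39) + 39 ≡ y (since 31·55 ≡ 1 mod 71). So every y has a preimage.
Thus g is surjective.
Since g is surjective, we find g⁻¹(69): we need 31x ≡ 69 − 39 ≡ 30 (mod 71). Using 31⁻¹ = 55: x ≡ 55·30 = 1650 = 23·71 + 17, so x = 17.
Check: g(17) = 31·17 + 39 = 566 = 7·71 + 69 ≡ 69 (mod 71).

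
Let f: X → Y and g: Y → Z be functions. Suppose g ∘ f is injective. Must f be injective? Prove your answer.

injective

Suppose f(a) = f(b). Applying g: (g ∘ f)(a) = (g ∘ f)(b). Since g ∘ f is injective, a = b. So f is injective.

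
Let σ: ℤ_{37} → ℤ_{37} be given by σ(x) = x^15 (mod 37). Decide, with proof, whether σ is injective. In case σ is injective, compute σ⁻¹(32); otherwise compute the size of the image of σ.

13

σ(3): Repeated squaring mod 37: 3^1 ≡ 3, 3^2 ≡ 3² = 9, 3^4 ≡ 9² = 81 ≡ 7, 3^8 ≡ 7² = 49 ≡ 12. Since 15 = 8 + 4 + 2 + 1, 3^15 ≡ 12·7·9·3: 12·7 = 84 ≡ 10, then 10·9 = 90 ≡ 16, then 16·3 = 48 ≡ 11. So 3^15 ≡ 11 (mod 37).
σ(4): Repeated squaring mod 37: 4^1 ≡ 4, 4^2 ≡ 4² = 16, 4^4 ≡ 16² = 256 ≡ 34, 4^8 ≡ 34² = 1156 ≡ 9. Since 15 = 8 + 4 + 2 + 1, 4^15 ≡ 9·34·16·4: 9·34 = 306 ≡ 10, then 10·16 = 160 ≡ 12, then 12·4 = 48 ≡ 11. So 4^15 ≡ 11 (mod 37).
So σ(3) = σ(4) = 11 while 3 ≠ 4, so σ is not injective.
Since σ is not injective, we determine |image(σ)|. Computing x^15 mod 37 for each x (by repeated squaring, reducing mod 37 at every step), the values σ(0), σ(1), …, σ(36) are: 0, 1, 23, 11, 11, 29, 31, 26, 31, 10, 1, 36, 10, 29, 6, 23, 10, 14, 8, 29, 23, 27, 14, 31, 8, 27, 1, 36, 27, 6, 11, 6, 8, 26, 26, 14, 36.
The distinct values are {0, 1, 6, 8, 10, 11, 14, 23, 26, 27, 29, 31, 36}; there are 13 of them.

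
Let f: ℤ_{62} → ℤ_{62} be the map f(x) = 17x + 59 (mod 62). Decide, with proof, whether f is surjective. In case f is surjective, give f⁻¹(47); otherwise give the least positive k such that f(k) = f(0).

54

Since gcd(17, 62) = 1, 17 is invertible modulo 62. Euclid's algorithm: 62 = 3·17 + 11, 17 = 1·11 + 6, 11 = 1·6 + 5, 6 = 1·5 + 1; back-substituting gives 1 = 11·17 − 3·62, so 17⁻¹ ≡ 11 (mod 62).
Then y ↦ 11(y − 59) is a two-sided inverse to f, so every y ∈ ℤ_{62} has a preimage.
Therefore f is surjective.
Since f is surjective, we compute f⁻¹(47): solve 17x + 59 ≡ 47 (mod 62), i.e. 17x ≡ 50 (mod 62).
Multiplying by 17⁻¹ = 11 gives x ≡ 11·50 = 550 = 8·62 + 54 ≡ 54 (mod 62).
Check: f(54) = 17·54 + 59 = 977 = 15·62 + 47 ≡ 47 (mod 62).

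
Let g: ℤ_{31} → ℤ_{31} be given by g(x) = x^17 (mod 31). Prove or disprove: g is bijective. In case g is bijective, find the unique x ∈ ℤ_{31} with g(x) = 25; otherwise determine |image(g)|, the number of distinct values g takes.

5

Since 31 is prime, the nonzero elements of ℤ_{31} form a cyclic group of order 30.
As gcd(17, 30) = 1, raising to the 17th power is a bijection on this group: if u^17 ≡ v^17 then (uv^{−1})^17 = 1, and the only element of order dividing gcd(17, 30) = 1 is 1, so u = v.
With g(0) = 0 this makes g injective on all of ℤ_{31}, hence bijective (finite equal-size domain and codomain). In particular g is bijective.
Since g is bijective, we find the preimage of 25. The inverse of x ↦ x^17 on (ℤ_{31})^× is x ↦ x^23, because 17·23 = 391 = 13·30 + 1 ≡ 1 (mod 30) and x^{30} = 1 for x ≠ 0 (Fermat). So g⁻¹(25) = 25^23 mod 31.
Repeated squaring mod 31: 25^1 ≡ 25, 25^2 ≡ 25² = 625 ≡ 5, 25^4 ≡ 5² = 25, 25^8 ≡ 25² = 625 ≡ 5, 25^16 ≡ 5² = 25. Since 23 = 16 + 4 + 2 + 1, 25^23 ≡ 25·25·5·25: 25·25 = 625 ≡ 5, then 5·5 = 25, then 25·25 = 625 ≡ 5. So 25^23 ≡ 5 (mod 31).
Hence g⁻¹(25) = 5.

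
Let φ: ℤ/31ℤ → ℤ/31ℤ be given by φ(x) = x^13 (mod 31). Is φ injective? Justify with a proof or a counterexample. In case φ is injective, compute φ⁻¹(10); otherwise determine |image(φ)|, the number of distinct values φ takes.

20

Since 31 is prime, the nonzero elements of ℤ/31ℤ form a cyclic group of order 30.
As gcd(13, 30) = 1, raising to the 13th power is a bijection on this group: if x_1^13 ≡ x_2^13 then (x_1x_2^{−1})^13 = 1, and the only element of order dividing gcd(13, 30) = 1 is 1, so x_1 = x_2.
With φ(0) = 0 this makes φ injective on all of ℤ/31ℤ, hence bijective (finite equal-size domain and codomain). In particular φ is injective.
Since φ is injective, we find the preimage of 10. The inverse of x ↦ x^13 on (ℤ/31ℤ)^× is x ↦ x^7, because 13·7 = 91 = 3·30 + 1 ≡ 1 (mod 30) and x^{30} = 1 for x ≠ 0 (Fermat). So φ⁻¹(10) = 10^7 mod 31.
Repeated squaring mod 31: 10^1 ≡ 10, 10^2 ≡ 10² = 100 ≡ 7, 10^4 ≡ 7² = 49 ≡ 18. Since 7 = 4 + 2 + 1, 10^7 ≡ 18·7·10: 18·7 = 126 ≡ 2, then 2·10 = 20. So 10^7 ≡ 20 (mod 31).
Hence φ⁻¹(10) = 20.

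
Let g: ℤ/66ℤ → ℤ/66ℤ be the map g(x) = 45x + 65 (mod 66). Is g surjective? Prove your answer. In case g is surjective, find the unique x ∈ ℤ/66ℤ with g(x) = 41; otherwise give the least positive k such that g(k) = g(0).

Since gcd(45, 66) = 3, we have 45x ≡ 0 (mod 3) for all x, so g(x) ≡ 2 (mod 3).
But 0 ≢ 2 (mod 3), so 0 ∈ ℤ/66ℤ has no preimage. So g is not surjective.
Since g is not surjective, we find the least positive k with g(k) = g(0): this means 45k ≡ 0 (mod 66), i.e. 66 ∣ 45k. Since gcd(45, 66) = 3, dividing through by 3 this holds exactly when 22 ∣ 15k, and as gcd(15, 22) = 1, exactly when 22 ∣ k.
The smallest positive such k is 22.

22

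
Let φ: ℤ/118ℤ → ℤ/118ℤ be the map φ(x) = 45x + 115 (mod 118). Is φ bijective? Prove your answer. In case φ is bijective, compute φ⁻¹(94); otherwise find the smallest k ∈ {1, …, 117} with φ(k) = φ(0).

Recall that φ is injective if φ(u) = φ(v) implies u = v.
Suppose φ(u) = φ(v) in ℤ/118ℤ. Then 45u + 115 ≡ 45v + 115 (mod 118), thus 45(u − v) ≡ 0 (mod 118).
Since gcd(45, 118) = 1, 45 is invertible modulo 118, therefore u − v ≡ 0 (mod 118), i.e. u = v.
We now compute 45⁻¹ mod 118 explicitly. Euclid's algorithm: 118 = 2·45 + 28, 45 = 1·28 + 17, 28 = 1·17 + 11, 17 = 1·11 + 6, 11 = 1·6 + 5, 6 = 1·5 + 1; back-substituting gives 1 = 21·45 − 8·118, so 45⁻¹ ≡ 21 (mod 118).
Then y ↦ 21(y − 115) is a two-sided inverse to φ, so every y ∈ ℤ/118ℤ has a preimage.
Therefore φ is bijective.
Since φ is bijective, we compute φ⁻¹(94): solve 45x + 115 ≡ 94 (mod 118), i.e. 45x ≡ 97 (mod 118).
Multiplying by 45⁻¹ = 21 gives x ≡ 21·97 = 2037 = 17·118 + 31 ≡ 31 (mod 118).
Check: φ(31) = 45·31 + 115 = 1510 = 12·118 + 94 ≡ 94 (mod 118).

31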